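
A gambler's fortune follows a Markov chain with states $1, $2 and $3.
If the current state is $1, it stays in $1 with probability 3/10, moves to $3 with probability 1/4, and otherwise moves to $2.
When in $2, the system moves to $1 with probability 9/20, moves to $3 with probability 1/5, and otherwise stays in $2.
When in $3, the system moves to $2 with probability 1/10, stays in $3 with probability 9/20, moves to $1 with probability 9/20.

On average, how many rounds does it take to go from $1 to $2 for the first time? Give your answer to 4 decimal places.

2.9358

Let t(s) be the expected number of rounds to first reach $2 from state s, with t($2) = 0. Conditioning on the first round:
t($1) = 1 + 0.3·t($1) + 0.25·t($3)
t($3) = 1 + 0.45·t($1) + 0.45·t($3)
Solving: t($1) = 2.9358, t($3) = 4.2202.
Expected rounds from $1 to $2: 2.9358.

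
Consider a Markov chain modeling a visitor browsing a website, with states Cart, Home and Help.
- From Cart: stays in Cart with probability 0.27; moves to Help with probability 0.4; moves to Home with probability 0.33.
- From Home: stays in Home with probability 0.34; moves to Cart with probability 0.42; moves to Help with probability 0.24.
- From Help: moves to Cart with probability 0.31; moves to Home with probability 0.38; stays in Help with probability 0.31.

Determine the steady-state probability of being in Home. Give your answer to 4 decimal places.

0.3493

Let the stationary distribution be π with π = πP and π_1 + π_2 + π_3 = 1.
π_1 = 0.27·π_1 + 0.42·π_2 + 0.31·π_3
π_2 = 0.33·π_1 + 0.34·π_2 + 0.38·π_3
Solving with the normalization constraint gives π = (0.3350, 0.3493, 0.3157).
So the stationary probability of Home is 0.3493.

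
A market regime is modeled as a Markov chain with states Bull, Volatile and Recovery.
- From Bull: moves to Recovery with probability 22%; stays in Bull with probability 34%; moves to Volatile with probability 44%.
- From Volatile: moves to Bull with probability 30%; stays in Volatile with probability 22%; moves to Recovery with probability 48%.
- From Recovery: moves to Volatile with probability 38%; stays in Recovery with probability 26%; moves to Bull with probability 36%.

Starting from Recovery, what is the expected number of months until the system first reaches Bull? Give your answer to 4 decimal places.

2.9382

Let t(s) be the expected number of months to first reach Bull from state s, with t(Bull) = 0. Conditioning on the first month:
t(Volatile) = 1 + 0.22·t(Volatile) + 0.48·t(Recovery)
t(Recovery) = 1 + 0.38·t(Volatile) + 0.26·t(Recovery)
Solving: t(Volatile) = 3.0902, t(Recovery) = 2.9382.
Expected months from Recovery to Bull: 2.9382.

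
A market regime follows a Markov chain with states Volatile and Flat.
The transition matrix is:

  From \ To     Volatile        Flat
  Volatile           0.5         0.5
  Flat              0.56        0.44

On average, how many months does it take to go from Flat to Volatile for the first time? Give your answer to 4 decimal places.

Let t(s) be the expected number of months to first reach Volatile from state s, with t(Volatile) = 0. Conditioning on the first month:
t(Flat) = 1 + 0.44·t(Flat)
Solving: t(Flat) = 1.7857.
Expected months from Flat to Volatile: 1.7857.

1.7857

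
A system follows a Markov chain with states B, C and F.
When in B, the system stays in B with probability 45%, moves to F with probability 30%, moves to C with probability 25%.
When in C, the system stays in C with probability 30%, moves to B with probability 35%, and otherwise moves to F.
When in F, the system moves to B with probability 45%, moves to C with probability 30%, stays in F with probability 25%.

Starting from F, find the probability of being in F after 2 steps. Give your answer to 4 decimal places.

Sum over the intermediate state after 1 step:
P = P(F→B)·P(B→F) + P(F→C)·P(C→F) + P(F→F)·P(F→F)
  = 0.45×0.3 + 0.3×0.35 + 0.25×0.25
  = 0.1350 + 0.1050 + 0.0625 = 0.3025

0.3025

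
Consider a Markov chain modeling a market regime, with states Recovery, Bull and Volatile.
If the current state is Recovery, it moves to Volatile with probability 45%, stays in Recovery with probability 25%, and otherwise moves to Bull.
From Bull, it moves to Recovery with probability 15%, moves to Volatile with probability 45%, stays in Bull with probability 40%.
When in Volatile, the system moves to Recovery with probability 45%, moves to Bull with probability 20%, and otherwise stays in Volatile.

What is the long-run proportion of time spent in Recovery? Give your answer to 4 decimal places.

0.3030

Let the stationary distribution be π with π = πP and π_1 + π_2 + π_3 = 1.
π_1 = 0.25·π_1 + 0.15·π_2 + 0.45·π_3
π_2 = 0.3·π_1 + 0.4·π_2 + 0.2·π_3
Solving with the normalization constraint gives π = (0.3030, 0.2879, 0.4091).
So the stationary probability of Recovery is 0.3030.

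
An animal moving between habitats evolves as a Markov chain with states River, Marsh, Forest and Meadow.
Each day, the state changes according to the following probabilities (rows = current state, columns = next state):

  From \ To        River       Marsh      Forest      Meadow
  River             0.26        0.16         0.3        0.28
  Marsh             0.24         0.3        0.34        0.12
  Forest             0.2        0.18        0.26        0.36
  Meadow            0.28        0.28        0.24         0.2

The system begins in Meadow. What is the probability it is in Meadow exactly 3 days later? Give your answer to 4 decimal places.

Propagate the distribution vector 3 days from Meadow.
After 0 days: (0.0000, 0.0000, 0.0000, 1.0000)
After 1 day: (0.2800, 0.2800, 0.2400, 0.2000)
After 2 days: (0.2440, 0.2280, 0.2896, 0.2384)
After 3 days: (0.2428, 0.2263, 0.2832, 0.2476)
P(in Meadow after 3 days) = 0.2476

0.2476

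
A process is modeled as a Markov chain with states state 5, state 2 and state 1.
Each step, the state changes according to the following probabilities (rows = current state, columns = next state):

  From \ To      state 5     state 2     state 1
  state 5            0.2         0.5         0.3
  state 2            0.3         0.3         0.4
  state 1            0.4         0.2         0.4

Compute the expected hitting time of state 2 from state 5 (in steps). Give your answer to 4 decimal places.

Let t(s) be the expected number of steps to first reach state 2 from state s, with t(state 2) = 0. Conditioning on the first step:
t(state 5) = 1 + 0.2·t(state 5) + 0.3·t(state 1)
t(state 1) = 1 + 0.4·t(state 5) + 0.4·t(state 1)
Solving: t(state 5) = 2.5000, t(state 1) = 3.3333.
Expected steps from state 5 to state 2: 2.5000.

2.5000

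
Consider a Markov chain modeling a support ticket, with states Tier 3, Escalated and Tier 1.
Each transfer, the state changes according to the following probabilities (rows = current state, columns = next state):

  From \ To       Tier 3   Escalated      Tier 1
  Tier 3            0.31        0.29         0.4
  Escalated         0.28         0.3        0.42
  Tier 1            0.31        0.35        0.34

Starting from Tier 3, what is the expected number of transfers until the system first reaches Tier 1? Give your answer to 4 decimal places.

2.4639

Let t(s) be the expected number of transfers to first reach Tier 1 from state s, with t(Tier 1) = 0. Conditioning on the first transfer:
t(Tier 3) = 1 + 0.31·t(Tier 3) + 0.29·t(Escalated)
t(Escalated) = 1 + 0.28·t(Tier 3) + 0.3·t(Escalated)
Solving: t(Tier 3) = 2.4639, t(Escalated) = 2.4141.
Expected transfers from Tier 3 to Tier 1: 2.4639.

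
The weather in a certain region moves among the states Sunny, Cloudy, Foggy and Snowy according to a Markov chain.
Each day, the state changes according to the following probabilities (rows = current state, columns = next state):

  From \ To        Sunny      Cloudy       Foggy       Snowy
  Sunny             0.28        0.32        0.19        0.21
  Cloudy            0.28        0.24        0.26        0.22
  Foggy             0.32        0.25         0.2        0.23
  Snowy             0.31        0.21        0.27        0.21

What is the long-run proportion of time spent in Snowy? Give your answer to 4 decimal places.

Let the stationary distribution be π with π = πP and π_1 + π_2 + π_3 + π_4 = 1.
π_1 = 0.28·π_1 + 0.28·π_2 + 0.32·π_3 + 0.31·π_4
π_2 = 0.32·π_1 + 0.24·π_2 + 0.25·π_3 + 0.21·π_4
π_3 = 0.19·π_1 + 0.26·π_2 + 0.2·π_3 + 0.27·π_4
Solving with the normalization constraint gives π = (0.2956, 0.2594, 0.2278, 0.2172).
So the stationary probability of Snowy is 0.2172.

0.2172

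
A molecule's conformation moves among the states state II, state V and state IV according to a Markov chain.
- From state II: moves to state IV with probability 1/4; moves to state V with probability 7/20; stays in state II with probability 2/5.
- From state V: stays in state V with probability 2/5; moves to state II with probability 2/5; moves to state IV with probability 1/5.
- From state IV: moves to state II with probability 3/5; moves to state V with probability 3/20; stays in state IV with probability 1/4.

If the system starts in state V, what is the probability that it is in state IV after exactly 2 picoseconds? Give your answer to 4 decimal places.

0.2300

Sum over the intermediate state after 1 picosecond:
P = P(state V→state II)·P(state II→state IV) + P(state V→state V)·P(state V→state IV) + P(state V→state IV)·P(state IV→state IV)
  = 0.4×0.25 + 0.4×0.2 + 0.2×0.25
  = 0.1000 + 0.0800 + 0.0500 = 0.2300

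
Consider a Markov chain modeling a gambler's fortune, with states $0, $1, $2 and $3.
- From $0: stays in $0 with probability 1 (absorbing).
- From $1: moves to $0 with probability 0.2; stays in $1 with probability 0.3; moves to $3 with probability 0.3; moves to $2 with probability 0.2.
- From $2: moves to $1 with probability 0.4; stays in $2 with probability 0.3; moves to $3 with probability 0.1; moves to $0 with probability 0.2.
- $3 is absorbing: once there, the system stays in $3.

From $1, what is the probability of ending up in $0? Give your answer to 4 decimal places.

0.4390

Let h(s) be the probability of absorption at $0 starting from transient state s. Then h($0) = 1 and h($3) = 0. By first-step analysis:
h($1) = 0.2·1 + 0.3·h($1) + 0.2·h($2) + 0.3·0
h($2) = 0.2·1 + 0.4·h($1) + 0.3·h($2) + 0.1·0
Solving: h($1) = 0.4390, h($2) = 0.5366.
Starting from $1, the probability is 0.4390.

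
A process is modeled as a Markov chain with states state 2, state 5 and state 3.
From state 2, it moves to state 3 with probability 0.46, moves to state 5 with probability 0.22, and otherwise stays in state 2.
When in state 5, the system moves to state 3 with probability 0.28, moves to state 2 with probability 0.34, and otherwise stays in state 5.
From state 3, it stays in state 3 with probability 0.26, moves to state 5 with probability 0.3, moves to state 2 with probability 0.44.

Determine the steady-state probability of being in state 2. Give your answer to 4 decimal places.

Let the stationary distribution be π with π = πP and π_1 + π_2 + π_3 = 1.
π_1 = 0.32·π_1 + 0.34·π_2 + 0.44·π_3
π_2 = 0.22·π_1 + 0.38·π_2 + 0.3·π_3
Solving with the normalization constraint gives π = (0.3666, 0.2942, 0.3392).
So the stationary probability of state 2 is 0.3666.

0.3666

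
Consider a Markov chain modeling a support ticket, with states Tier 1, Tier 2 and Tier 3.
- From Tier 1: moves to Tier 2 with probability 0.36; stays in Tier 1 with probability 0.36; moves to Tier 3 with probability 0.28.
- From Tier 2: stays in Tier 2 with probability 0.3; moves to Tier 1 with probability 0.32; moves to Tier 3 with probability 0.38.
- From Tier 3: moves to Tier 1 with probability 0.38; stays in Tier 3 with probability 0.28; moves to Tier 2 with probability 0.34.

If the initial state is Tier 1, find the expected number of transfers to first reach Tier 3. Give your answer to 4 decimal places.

Let t(s) be the expected number of transfers to first reach Tier 3 from state s, with t(Tier 3) = 0. Conditioning on the first transfer:
t(Tier 1) = 1 + 0.36·t(Tier 1) + 0.36·t(Tier 2)
t(Tier 2) = 1 + 0.32·t(Tier 1) + 0.3·t(Tier 2)
Solving: t(Tier 1) = 3.1851, t(Tier 2) = 2.8846.
Expected transfers from Tier 1 to Tier 3: 3.1851.

3.1851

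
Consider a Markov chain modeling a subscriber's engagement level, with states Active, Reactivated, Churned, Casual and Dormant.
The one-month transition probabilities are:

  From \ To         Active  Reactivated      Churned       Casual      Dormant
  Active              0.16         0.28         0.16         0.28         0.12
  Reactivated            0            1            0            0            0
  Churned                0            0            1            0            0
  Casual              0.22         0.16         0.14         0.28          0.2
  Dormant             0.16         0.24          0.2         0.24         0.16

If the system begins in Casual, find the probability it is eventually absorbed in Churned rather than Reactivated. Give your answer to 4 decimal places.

0.4386

Let h(s) be the probability of absorption at Churned starting from transient state s. Then h(Churned) = 1 and h(Reactivated) = 0. By first-step analysis:
h(Active) = 0.16·h(Active) + 0.28·0 + 0.16·1 + 0.28·h(Casual) + 0.12·h(Dormant)
h(Casual) = 0.22·h(Active) + 0.16·0 + 0.14·1 + 0.28·h(Casual) + 0.2·h(Dormant)
h(Dormant) = 0.16·h(Active) + 0.24·0 + 0.2·1 + 0.24·h(Casual) + 0.16·h(Dormant)
Solving: h(Active) = 0.3995, h(Casual) = 0.4386, h(Dormant) = 0.4395.
Starting from Casual, the probability is 0.4386.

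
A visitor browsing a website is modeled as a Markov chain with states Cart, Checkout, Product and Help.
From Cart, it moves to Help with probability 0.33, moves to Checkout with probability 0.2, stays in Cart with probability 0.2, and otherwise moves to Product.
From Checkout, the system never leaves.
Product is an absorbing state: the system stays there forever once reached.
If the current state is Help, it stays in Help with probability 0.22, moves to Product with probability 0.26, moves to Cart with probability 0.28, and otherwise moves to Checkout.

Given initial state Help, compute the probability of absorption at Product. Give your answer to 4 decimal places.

Let h(s) be the probability of absorption at Product starting from transient state s. Then h(Product) = 1 and h(Checkout) = 0. By first-step analysis:
h(Cart) = 0.2·h(Cart) + 0.2·0 + 0.27·1 + 0.33·h(Help)
h(Help) = 0.28·h(Cart) + 0.24·0 + 0.26·1 + 0.22·h(Help)
Solving: h(Cart) = 0.5576, h(Help) = 0.5335.
Starting from Help, the probability is 0.5335.

0.5335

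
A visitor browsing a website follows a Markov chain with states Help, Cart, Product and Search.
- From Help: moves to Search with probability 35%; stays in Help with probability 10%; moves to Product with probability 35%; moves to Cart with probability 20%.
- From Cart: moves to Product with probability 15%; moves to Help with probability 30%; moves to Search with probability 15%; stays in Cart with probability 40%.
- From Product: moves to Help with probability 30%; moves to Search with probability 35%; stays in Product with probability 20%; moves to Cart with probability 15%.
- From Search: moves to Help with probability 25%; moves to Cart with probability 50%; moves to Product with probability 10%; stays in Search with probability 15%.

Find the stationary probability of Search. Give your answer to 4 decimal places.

Let the stationary distribution be π with π = πP and π_1 + π_2 + π_3 + π_4 = 1.
π_1 = 0.1·π_1 + 0.3·π_2 + 0.3·π_3 + 0.25·π_4
π_2 = 0.2·π_1 + 0.4·π_2 + 0.15·π_3 + 0.5·π_4
π_3 = 0.35·π_1 + 0.15·π_2 + 0.2·π_3 + 0.1·π_4
Solving with the normalization constraint gives π = (0.2401, 0.3267, 0.1960, 0.2372).
So the stationary probability of Search is 0.2372.

0.2372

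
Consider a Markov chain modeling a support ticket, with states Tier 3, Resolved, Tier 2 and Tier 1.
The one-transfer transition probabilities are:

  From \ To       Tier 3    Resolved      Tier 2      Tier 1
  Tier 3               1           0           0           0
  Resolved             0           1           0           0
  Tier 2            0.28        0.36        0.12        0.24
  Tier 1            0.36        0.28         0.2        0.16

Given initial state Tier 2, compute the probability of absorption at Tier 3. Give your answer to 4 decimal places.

0.4653

Let h(s) be the probability of absorption at Tier 3 starting from transient state s. Then h(Tier 3) = 1 and h(Resolved) = 0. By first-step analysis:
h(Tier 2) = 0.28·1 + 0.36·0 + 0.12·h(Tier 2) + 0.24·h(Tier 1)
h(Tier 1) = 0.36·1 + 0.28·0 + 0.2·h(Tier 2) + 0.16·h(Tier 1)
Solving: h(Tier 2) = 0.4653, h(Tier 1) = 0.5394.
Starting from Tier 2, the probability is 0.4653.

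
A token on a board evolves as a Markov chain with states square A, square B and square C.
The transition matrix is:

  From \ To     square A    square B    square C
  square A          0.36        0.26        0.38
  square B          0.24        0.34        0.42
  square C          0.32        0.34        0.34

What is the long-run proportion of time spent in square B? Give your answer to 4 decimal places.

0.3154

Let the stationary distribution be π with π = πP and π_1 + π_2 + π_3 = 1.
π_1 = 0.36·π_1 + 0.24·π_2 + 0.32·π_3
π_2 = 0.26·π_1 + 0.34·π_2 + 0.34·π_3
Solving with the normalization constraint gives π = (0.3070, 0.3154, 0.3775).
So the stationary probability of square B is 0.3154.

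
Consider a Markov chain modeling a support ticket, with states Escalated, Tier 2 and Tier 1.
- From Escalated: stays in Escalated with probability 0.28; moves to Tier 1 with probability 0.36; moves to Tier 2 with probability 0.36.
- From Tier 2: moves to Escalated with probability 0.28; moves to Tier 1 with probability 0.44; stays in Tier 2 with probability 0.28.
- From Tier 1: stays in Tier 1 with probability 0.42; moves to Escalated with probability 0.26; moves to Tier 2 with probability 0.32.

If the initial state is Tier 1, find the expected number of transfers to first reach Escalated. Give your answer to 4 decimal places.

3.7572

Let t(s) be the expected number of transfers to first reach Escalated from state s, with t(Escalated) = 0. Conditioning on the first transfer:
t(Tier 2) = 1 + 0.28·t(Tier 2) + 0.44·t(Tier 1)
t(Tier 1) = 1 + 0.32·t(Tier 2) + 0.42·t(Tier 1)
Solving: t(Tier 2) = 3.6850, t(Tier 1) = 3.7572.
Expected transfers from Tier 1 to Escalated: 3.7572.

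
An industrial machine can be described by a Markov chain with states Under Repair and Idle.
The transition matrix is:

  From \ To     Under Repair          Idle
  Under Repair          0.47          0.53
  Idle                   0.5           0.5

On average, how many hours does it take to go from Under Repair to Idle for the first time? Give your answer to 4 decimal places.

Let t(s) be the expected number of hours to first reach Idle from state s, with t(Idle) = 0. Conditioning on the first hour:
t(Under Repair) = 1 + 0.47·t(Under Repair)
Solving: t(Under Repair) = 1.8868.
Expected hours from Under Repair to Idle: 1.8868.

1.8868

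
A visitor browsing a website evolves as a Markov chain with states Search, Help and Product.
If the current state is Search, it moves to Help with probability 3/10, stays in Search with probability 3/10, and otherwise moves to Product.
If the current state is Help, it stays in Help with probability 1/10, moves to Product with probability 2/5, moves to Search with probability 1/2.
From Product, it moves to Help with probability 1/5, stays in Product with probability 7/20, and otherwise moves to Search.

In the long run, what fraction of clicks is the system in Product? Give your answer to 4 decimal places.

0.3810

Let the stationary distribution be π with π = πP and π_1 + π_2 + π_3 = 1.
π_1 = 0.3·π_1 + 0.5·π_2 + 0.45·π_3
π_2 = 0.3·π_1 + 0.1·π_2 + 0.2·π_3
Solving with the normalization constraint gives π = (0.4008, 0.2183, 0.3810).
So the stationary probability of Product is 0.3810.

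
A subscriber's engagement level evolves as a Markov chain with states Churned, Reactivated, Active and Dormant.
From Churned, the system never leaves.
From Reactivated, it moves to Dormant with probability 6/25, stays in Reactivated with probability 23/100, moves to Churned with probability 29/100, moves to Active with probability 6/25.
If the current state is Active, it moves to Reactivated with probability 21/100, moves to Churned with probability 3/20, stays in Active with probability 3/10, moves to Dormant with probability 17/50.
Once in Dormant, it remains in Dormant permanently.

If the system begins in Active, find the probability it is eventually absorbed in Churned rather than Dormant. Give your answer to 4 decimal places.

Let h(s) be the probability of absorption at Churned starting from transient state s. Then h(Churned) = 1 and h(Dormant) = 0. By first-step analysis:
h(Reactivated) = 0.29·1 + 0.23·h(Reactivated) + 0.24·h(Active) + 0.24·0
h(Active) = 0.15·1 + 0.21·h(Reactivated) + 0.3·h(Active) + 0.34·0
Solving: h(Reactivated) = 0.4892, h(Active) = 0.3610.
Starting from Active, the probability is 0.3610.

0.3610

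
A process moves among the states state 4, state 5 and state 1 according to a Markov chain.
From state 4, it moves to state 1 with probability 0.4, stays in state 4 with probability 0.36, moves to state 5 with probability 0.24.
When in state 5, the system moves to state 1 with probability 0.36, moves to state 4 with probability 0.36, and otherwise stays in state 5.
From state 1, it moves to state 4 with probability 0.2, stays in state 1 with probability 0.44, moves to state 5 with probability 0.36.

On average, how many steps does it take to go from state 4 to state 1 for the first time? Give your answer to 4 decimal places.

2.5641

Let t(s) be the expected number of steps to first reach state 1 from state s, with t(state 1) = 0. Conditioning on the first step:
t(state 4) = 1 + 0.36·t(state 4) + 0.24·t(state 5)
t(state 5) = 1 + 0.36·t(state 4) + 0.28·t(state 5)
Solving: t(state 4) = 2.5641, t(state 5) = 2.6709.
Expected steps from state 4 to state 1: 2.5641.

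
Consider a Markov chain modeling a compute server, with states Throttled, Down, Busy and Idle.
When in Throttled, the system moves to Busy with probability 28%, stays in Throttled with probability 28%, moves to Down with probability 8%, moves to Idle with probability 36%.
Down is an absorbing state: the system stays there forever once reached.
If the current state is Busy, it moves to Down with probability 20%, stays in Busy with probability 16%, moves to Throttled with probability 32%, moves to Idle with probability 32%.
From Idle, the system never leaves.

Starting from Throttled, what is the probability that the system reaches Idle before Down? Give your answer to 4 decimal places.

0.7609

Let h(s) be the probability of absorption at Idle starting from transient state s. Then h(Idle) = 1 and h(Down) = 0. By first-step analysis:
h(Throttled) = 0.28·h(Throttled) + 0.08·0 + 0.28·h(Busy) + 0.36·1
h(Busy) = 0.32·h(Throttled) + 0.2·0 + 0.16·h(Busy) + 0.32·1
Solving: h(Throttled) = 0.7609, h(Busy) = 0.6708.
Starting from Throttled, the probability is 0.7609.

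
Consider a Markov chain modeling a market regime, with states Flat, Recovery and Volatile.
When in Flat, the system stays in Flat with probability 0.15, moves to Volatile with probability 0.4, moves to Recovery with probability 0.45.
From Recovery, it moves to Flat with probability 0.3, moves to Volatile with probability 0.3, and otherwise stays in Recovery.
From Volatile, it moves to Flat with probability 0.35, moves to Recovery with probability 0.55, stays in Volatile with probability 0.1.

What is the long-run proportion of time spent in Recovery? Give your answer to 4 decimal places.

Let the stationary distribution be π with π = πP and π_1 + π_2 + π_3 = 1.
π_1 = 0.15·π_1 + 0.3·π_2 + 0.35·π_3
π_2 = 0.45·π_1 + 0.4·π_2 + 0.55·π_3
Solving with the normalization constraint gives π = (0.2727, 0.4545, 0.2727).
So the stationary probability of Recovery is 0.4545.

0.4545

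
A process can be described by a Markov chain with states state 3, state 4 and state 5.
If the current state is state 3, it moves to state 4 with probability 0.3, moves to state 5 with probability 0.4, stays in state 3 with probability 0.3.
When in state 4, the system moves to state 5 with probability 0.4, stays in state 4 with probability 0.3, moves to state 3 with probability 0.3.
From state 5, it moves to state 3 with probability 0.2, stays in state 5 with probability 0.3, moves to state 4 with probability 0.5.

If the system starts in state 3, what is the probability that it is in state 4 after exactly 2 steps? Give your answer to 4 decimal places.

Sum over the intermediate state after 1 step:
P = P(state 3→state 3)·P(state 3→state 4) + P(state 3→state 4)·P(state 4→state 4) + P(state 3→state 5)·P(state 5→state 4)
  = 0.3×0.3 + 0.3×0.3 + 0.4×0.5
  = 0.0900 + 0.0900 + 0.2000 = 0.3800

0.3800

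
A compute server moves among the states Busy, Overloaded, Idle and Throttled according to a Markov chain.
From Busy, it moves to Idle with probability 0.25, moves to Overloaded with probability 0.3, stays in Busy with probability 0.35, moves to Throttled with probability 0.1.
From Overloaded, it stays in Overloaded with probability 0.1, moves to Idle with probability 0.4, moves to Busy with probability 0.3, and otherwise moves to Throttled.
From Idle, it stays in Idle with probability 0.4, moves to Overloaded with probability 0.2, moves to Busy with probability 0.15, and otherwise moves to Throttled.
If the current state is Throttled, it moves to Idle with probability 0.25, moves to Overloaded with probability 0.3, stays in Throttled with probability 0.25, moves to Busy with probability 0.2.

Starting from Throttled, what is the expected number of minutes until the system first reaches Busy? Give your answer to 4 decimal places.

4.8649

Let t(s) be the expected number of minutes to first reach Busy from state s, with t(Busy) = 0. Conditioning on the first minute:
t(Overloaded) = 1 + 0.1·t(Overloaded) + 0.4·t(Idle) + 0.2·t(Throttled)
t(Idle) = 1 + 0.2·t(Overloaded) + 0.4·t(Idle) + 0.25·t(Throttled)
t(Throttled) = 1 + 0.3·t(Overloaded) + 0.25·t(Idle) + 0.25·t(Throttled)
Solving: t(Overloaded) = 4.5006, t(Idle) = 5.1939, t(Throttled) = 4.8649.
Expected minutes from Throttled to Busy: 4.8649.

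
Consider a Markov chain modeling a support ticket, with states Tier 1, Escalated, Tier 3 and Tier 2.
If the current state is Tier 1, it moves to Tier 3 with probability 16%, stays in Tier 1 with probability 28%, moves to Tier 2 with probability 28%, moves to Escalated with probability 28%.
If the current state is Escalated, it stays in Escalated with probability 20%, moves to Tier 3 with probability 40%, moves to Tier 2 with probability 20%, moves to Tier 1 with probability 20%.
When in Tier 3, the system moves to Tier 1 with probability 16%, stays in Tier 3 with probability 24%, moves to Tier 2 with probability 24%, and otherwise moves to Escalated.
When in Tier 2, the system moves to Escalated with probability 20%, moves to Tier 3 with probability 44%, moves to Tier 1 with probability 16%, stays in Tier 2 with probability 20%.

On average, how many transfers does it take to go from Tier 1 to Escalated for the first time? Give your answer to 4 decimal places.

Let t(s) be the expected number of transfers to first reach Escalated from state s, with t(Escalated) = 0. Conditioning on the first transfer:
t(Tier 1) = 1 + 0.28·t(Tier 1) + 0.16·t(Tier 3) + 0.28·t(Tier 2)
t(Tier 3) = 1 + 0.16·t(Tier 1) + 0.24·t(Tier 3) + 0.24·t(Tier 2)
t(Tier 2) = 1 + 0.16·t(Tier 1) + 0.44·t(Tier 3) + 0.2·t(Tier 2)
Solving: t(Tier 1) = 3.5714, t(Tier 3) = 3.2530, t(Tier 2) = 3.7534.
Expected transfers from Tier 1 to Escalated: 3.5714.

3.5714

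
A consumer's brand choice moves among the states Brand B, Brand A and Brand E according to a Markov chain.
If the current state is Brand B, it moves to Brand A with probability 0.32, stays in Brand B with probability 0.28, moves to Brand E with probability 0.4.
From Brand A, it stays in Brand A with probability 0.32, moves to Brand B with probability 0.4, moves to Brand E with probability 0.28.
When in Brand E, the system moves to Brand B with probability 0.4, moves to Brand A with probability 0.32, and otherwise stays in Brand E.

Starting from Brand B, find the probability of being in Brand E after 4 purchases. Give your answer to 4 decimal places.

0.3227

Propagate the distribution vector 4 purchases from Brand B.
After 0 purchases: (1.0000, 0.0000, 0.0000)
After 1 purchase: (0.2800, 0.3200, 0.4000)
After 2 purchases: (0.3664, 0.3200, 0.3136)
After 3 purchases: (0.3560, 0.3200, 0.3240)
After 4 purchases: (0.3573, 0.3200, 0.3227)
P(in Brand E after 4 purchases) = 0.3227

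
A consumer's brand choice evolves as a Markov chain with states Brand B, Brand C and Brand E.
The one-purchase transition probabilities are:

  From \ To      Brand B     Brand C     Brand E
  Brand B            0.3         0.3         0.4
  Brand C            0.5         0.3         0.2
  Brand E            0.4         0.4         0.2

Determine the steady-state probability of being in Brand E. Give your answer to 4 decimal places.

0.2787

Let the stationary distribution be π with π = πP and π_1 + π_2 + π_3 = 1.
π_1 = 0.3·π_1 + 0.5·π_2 + 0.4·π_3
π_2 = 0.3·π_1 + 0.3·π_2 + 0.4·π_3
Solving with the normalization constraint gives π = (0.3934, 0.3279, 0.2787).
So the stationary probability of Brand E is 0.2787.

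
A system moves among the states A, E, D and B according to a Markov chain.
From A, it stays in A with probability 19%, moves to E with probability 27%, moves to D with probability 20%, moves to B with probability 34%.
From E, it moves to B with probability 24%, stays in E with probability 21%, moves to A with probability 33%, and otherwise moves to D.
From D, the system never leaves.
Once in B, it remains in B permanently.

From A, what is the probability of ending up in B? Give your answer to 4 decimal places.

0.6053

Let h(s) be the probability of absorption at B starting from transient state s. Then h(B) = 1 and h(D) = 0. By first-step analysis:
h(A) = 0.19·h(A) + 0.27·h(E) + 0.2·0 + 0.34·1
h(E) = 0.33·h(A) + 0.21·h(E) + 0.22·0 + 0.24·1
Solving: h(A) = 0.6053, h(E) = 0.5566.
Starting from A, the probability is 0.6053.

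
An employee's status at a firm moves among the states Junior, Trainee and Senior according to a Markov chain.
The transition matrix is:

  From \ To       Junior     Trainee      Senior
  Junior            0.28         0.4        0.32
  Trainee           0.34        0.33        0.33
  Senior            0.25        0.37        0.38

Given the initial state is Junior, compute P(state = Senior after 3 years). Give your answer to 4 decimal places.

Propagate the distribution vector 3 years from Junior.
After 0 years: (1.0000, 0.0000, 0.0000)
After 1 year: (0.2800, 0.4000, 0.3200)
After 2 years: (0.2944, 0.3624, 0.3432)
After 3 years: (0.2914, 0.3643, 0.3442)
P(in Senior after 3 years) = 0.3442

0.3442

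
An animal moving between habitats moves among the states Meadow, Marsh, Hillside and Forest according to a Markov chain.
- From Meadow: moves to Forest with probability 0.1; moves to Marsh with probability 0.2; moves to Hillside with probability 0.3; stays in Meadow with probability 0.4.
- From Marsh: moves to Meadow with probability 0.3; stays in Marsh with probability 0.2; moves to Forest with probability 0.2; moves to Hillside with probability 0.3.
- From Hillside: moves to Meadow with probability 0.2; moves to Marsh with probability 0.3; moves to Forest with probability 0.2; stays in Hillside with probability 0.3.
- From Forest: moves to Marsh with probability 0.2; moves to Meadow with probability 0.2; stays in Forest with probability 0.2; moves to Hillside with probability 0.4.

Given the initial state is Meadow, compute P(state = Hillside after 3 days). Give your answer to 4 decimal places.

Propagate the distribution vector 3 days from Meadow.
After 0 days: (1.0000, 0.0000, 0.0000, 0.0000)
After 1 day: (0.4000, 0.2000, 0.3000, 0.1000)
After 2 days: (0.3000, 0.2300, 0.3100, 0.1600)
After 3 days: (0.2830, 0.2310, 0.3160, 0.1700)
P(in Hillside after 3 days) = 0.3160

0.3160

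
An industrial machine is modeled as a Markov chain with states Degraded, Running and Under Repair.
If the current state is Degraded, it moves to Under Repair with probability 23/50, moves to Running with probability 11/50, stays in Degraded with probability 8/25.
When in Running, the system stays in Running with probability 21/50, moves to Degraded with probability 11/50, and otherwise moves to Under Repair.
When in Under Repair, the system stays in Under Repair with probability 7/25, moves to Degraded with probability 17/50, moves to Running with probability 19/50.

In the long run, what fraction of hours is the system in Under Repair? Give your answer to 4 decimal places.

0.3604

Let the stationary distribution be π with π = πP and π_1 + π_2 + π_3 = 1.
π_1 = 0.32·π_1 + 0.22·π_2 + 0.34·π_3
π_2 = 0.22·π_1 + 0.42·π_2 + 0.38·π_3
Solving with the normalization constraint gives π = (0.2925, 0.3471, 0.3604).
So the stationary probability of Under Repair is 0.3604.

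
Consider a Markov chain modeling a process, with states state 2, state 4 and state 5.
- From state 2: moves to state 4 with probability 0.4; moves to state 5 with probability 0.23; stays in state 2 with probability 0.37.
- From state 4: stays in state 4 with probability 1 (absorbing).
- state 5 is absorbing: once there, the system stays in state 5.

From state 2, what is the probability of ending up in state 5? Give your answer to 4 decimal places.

Let h(s) be the probability of absorption at state 5 starting from transient state s. Then h(state 5) = 1 and h(state 4) = 0. By first-step analysis:
h(state 2) = 0.37·h(state 2) + 0.4·0 + 0.23·1
Solving: h(state 2) = 0.3651.
Starting from state 2, the probability is 0.3651.

0.3651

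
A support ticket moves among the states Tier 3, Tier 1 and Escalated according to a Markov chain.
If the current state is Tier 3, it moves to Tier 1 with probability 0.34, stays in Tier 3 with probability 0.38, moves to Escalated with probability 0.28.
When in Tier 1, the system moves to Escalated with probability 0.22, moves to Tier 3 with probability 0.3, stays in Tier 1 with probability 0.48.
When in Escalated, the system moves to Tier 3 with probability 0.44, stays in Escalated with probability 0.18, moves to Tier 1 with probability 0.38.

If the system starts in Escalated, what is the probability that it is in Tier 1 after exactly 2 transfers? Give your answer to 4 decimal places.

Sum over the intermediate state after 1 transfer:
P = P(Escalated→Tier 3)·P(Tier 3→Tier 1) + P(Escalated→Tier 1)·P(Tier 1→Tier 1) + P(Escalated→Escalated)·P(Escalated→Tier 1)
  = 0.44×0.34 + 0.38×0.48 + 0.18×0.38
  = 0.1496 + 0.1824 + 0.0684 = 0.4004

0.4004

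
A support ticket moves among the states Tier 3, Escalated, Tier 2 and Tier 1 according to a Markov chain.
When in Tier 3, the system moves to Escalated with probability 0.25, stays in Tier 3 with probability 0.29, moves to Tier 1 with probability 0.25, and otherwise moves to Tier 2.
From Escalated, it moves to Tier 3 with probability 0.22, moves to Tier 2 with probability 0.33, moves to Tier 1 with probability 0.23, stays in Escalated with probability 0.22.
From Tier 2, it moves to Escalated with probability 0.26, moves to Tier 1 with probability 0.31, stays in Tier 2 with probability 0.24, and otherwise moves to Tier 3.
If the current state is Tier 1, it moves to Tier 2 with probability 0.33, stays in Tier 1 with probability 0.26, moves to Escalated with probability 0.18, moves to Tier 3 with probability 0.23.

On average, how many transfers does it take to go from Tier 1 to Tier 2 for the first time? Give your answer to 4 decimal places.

Let t(s) be the expected number of transfers to first reach Tier 2 from state s, with t(Tier 2) = 0. Conditioning on the first transfer:
t(Tier 3) = 1 + 0.29·t(Tier 3) + 0.25·t(Escalated) + 0.25·t(Tier 1)
t(Escalated) = 1 + 0.22·t(Tier 3) + 0.22·t(Escalated) + 0.23·t(Tier 1)
t(Tier 1) = 1 + 0.23·t(Tier 3) + 0.18·t(Escalated) + 0.26·t(Tier 1)
Solving: t(Tier 3) = 3.7473, t(Escalated) = 3.3189, t(Tier 1) = 3.3234.
Expected transfers from Tier 1 to Tier 2: 3.3234.

3.3234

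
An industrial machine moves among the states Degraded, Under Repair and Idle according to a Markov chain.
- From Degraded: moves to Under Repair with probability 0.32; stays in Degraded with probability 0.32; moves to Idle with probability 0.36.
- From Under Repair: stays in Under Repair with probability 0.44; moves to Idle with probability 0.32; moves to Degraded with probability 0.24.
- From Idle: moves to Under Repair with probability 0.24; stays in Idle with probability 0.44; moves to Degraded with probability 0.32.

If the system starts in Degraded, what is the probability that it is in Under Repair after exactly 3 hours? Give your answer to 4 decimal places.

Propagate the distribution vector 3 hours from Degraded.
After 0 hours: (1.0000, 0.0000, 0.0000)
After 1 hour: (0.3200, 0.3200, 0.3600)
After 2 hours: (0.2944, 0.3296, 0.3760)
After 3 hours: (0.2936, 0.3295, 0.3769)
P(in Under Repair after 3 hours) = 0.3295

0.3295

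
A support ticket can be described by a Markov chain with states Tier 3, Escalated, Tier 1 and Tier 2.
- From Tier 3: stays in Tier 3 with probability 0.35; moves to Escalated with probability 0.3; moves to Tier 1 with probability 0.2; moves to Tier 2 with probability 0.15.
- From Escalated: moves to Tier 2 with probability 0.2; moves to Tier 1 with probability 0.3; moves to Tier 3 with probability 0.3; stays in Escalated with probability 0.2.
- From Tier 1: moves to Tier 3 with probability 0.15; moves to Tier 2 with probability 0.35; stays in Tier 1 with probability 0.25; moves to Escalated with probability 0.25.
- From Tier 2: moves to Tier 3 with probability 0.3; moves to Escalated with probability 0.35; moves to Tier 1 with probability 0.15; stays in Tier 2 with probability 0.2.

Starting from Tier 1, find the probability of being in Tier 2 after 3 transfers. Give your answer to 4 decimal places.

Propagate the distribution vector 3 transfers from Tier 1.
After 0 transfers: (0.0000, 0.0000, 1.0000, 0.0000)
After 1 transfer: (0.1500, 0.2500, 0.2500, 0.3500)
After 2 transfers: (0.2700, 0.2800, 0.2200, 0.2300)
After 3 transfers: (0.2805, 0.2725, 0.2275, 0.2195)
P(in Tier 2 after 3 transfers) = 0.2195

0.2195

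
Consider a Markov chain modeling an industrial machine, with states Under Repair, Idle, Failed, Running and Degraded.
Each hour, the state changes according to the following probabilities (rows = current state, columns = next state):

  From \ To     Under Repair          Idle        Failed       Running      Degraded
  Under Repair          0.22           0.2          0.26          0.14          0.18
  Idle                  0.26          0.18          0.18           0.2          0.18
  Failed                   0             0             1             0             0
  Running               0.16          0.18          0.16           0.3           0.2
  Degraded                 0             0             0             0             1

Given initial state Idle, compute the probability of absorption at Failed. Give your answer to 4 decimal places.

0.5134

Let h(s) be the probability of absorption at Failed starting from transient state s. Then h(Failed) = 1 and h(Degraded) = 0. By first-step analysis:
h(Under Repair) = 0.22·h(Under Repair) + 0.2·h(Idle) + 0.26·1 + 0.14·h(Running) + 0.18·0
h(Idle) = 0.26·h(Under Repair) + 0.18·h(Idle) + 0.18·1 + 0.2·h(Running) + 0.18·0
h(Running) = 0.16·h(Under Repair) + 0.18·h(Idle) + 0.16·1 + 0.3·h(Running) + 0.2·0
Solving: h(Under Repair) = 0.5524, h(Idle) = 0.5134, h(Running) = 0.4868.
Starting from Idle, the probability is 0.5134.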